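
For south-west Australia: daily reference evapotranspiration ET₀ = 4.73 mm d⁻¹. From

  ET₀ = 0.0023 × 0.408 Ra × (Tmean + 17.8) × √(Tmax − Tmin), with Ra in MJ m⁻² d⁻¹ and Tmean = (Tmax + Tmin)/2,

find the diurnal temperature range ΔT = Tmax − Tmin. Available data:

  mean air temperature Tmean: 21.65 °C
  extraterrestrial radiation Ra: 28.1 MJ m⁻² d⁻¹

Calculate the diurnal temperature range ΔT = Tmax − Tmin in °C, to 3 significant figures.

√ΔT = ET₀ / [0.0023 × 0.408 × Ra × (Tmean+17.8)] = 4.73 / (0.0023 × 11.4648 × 39.45) = 4.5469
ΔT = 4.5469² = 20.674 °C

20.7 °C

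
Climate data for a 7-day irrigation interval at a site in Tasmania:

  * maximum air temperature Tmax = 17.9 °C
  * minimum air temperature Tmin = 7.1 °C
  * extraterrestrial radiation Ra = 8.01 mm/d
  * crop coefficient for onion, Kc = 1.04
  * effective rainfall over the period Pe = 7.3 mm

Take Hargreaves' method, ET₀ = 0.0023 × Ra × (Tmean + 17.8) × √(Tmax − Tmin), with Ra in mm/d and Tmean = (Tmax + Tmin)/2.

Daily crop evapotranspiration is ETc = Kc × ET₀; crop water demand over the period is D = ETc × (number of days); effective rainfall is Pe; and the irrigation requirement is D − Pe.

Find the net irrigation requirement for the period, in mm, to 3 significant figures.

6.06 mm

Tmean = (17.9 + 7.1)/2 = 12.50 °C
ET₀ = 0.0023 × 8.01 × (12.50 + 17.8) × √10.8 = 0.0023 × 8.01 × 30.30 × 3.2863 = 1.8345 mm/d
ETc = Kc × ET₀ = 1.04 × 1.8345 = 1.9079 mm/d
Crop demand D = ETc × 7 d = 1.9079 × 7 = 13.355 mm
D − Pe = 13.355 − 7.3 = 6.055 mm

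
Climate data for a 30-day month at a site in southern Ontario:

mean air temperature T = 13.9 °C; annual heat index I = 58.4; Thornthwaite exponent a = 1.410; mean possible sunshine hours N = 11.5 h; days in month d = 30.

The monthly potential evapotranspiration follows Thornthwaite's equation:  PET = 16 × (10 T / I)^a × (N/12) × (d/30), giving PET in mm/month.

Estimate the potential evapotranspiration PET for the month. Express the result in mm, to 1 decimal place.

10T/I = 10 × 13.9 / 58.4 = 2.3801
(10T/I)^a = 2.3801^1.410 = 3.3962
Uncorrected PET = 16 × 3.3962 = 54.339 mm
Correction = (N/12)(d/30) = (11.5/12)(30/30) = 0.9583
PET = 54.339 × 0.9583 = 52.073 mm/month

52.1 mm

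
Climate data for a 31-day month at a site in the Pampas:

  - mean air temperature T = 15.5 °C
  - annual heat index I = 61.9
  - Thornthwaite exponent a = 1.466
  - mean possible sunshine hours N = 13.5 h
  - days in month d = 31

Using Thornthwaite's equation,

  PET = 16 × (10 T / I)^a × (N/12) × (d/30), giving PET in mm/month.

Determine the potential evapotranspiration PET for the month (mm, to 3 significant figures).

10T/I = 10 × 15.5 / 61.9 = 2.5040
(10T/I)^a = 2.5040^1.466 = 3.8406
Uncorrected PET = 16 × 3.8406 = 61.450 mm
Correction = (N/12)(d/30) = (13.5/12)(31/30) = 1.1625
PET = 61.450 × 1.1625 = 71.436 mm/month

71.4 mm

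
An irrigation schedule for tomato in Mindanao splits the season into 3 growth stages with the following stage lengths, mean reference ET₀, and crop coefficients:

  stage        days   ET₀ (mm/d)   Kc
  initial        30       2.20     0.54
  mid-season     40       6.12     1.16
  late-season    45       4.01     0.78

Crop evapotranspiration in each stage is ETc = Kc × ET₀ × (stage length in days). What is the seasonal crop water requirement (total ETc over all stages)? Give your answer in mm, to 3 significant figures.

initial: 0.54 × 2.20 × 30 = 35.64 mm
mid-season: 1.16 × 6.12 × 40 = 283.97 mm
late-season: 0.78 × 4.01 × 45 = 140.75 mm
Seasonal total = 460.36 mm

460 mm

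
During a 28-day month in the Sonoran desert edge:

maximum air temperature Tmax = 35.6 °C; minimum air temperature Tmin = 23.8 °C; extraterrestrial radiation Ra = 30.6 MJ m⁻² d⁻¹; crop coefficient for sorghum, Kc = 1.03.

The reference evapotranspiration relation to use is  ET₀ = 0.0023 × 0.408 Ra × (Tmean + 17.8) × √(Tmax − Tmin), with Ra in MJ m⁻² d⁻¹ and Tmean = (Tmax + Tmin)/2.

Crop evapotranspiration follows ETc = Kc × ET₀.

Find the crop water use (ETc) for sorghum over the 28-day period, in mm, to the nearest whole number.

135 mm

Tmean = (35.6 + 23.8)/2 = 29.70 °C
0.408 Ra = 0.408 × 30.6 = 12.4848 mm/d equivalent
ET₀ = 0.0023 × 12.4848 × (29.70 + 17.8) × √11.8 = 0.0023 × 12.4848 × 47.50 × 3.4351 = 4.6854 mm/d
ETc = Kc × ET₀ = 1.03 × 4.6854 = 4.8260 mm/d
Over 28 days: 4.8260 × 28 = 135.128 mm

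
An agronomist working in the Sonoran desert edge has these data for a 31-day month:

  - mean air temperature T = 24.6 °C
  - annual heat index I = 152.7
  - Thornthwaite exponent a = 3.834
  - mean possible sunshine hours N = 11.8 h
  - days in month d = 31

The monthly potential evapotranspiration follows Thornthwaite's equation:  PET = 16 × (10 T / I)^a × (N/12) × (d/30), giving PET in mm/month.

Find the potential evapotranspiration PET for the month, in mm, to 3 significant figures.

101 mm

10T/I = 10 × 24.6 / 152.7 = 1.6110
(10T/I)^a = 1.6110^3.834 = 6.2231
Uncorrected PET = 16 × 6.2231 = 99.570 mm
Correction = (N/12)(d/30) = (11.8/12)(31/30) = 1.0161
PET = 99.570 × 1.0161 = 101.173 mm/month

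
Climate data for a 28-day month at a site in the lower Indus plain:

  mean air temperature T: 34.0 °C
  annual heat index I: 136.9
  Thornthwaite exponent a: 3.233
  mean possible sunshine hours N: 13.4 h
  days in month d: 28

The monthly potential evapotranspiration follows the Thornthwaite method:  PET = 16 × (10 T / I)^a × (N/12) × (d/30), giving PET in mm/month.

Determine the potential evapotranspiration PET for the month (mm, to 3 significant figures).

316 mm

10T/I = 10 × 34.0 / 136.9 = 2.4836
(10T/I)^a = 2.4836^3.233 = 18.9365
Uncorrected PET = 16 × 18.9365 = 302.984 mm
Correction = (N/12)(d/30) = (13.4/12)(28/30) = 1.0422
PET = 302.984 × 1.0422 = 315.770 mm/month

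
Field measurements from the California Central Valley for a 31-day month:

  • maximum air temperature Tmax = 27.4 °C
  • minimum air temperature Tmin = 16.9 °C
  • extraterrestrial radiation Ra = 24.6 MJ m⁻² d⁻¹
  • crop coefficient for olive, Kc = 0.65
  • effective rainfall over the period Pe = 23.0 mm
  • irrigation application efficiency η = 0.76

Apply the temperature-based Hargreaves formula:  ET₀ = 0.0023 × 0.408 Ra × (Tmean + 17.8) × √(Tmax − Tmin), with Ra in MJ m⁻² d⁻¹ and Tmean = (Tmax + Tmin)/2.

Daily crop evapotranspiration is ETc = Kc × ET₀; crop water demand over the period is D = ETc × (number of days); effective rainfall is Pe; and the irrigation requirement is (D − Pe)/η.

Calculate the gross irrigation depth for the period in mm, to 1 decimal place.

49.0 mm

Tmean = (27.4 + 16.9)/2 = 22.15 °C
0.408 Ra = 0.408 × 24.6 = 10.0368 mm/d equivalent
ET₀ = 0.0023 × 10.0368 × (22.15 + 17.8) × √10.5 = 0.0023 × 10.0368 × 39.95 × 3.2404 = 2.9884 mm/d
ETc = Kc × ET₀ = 0.65 × 2.9884 = 1.9425 mm/d
Crop demand D = ETc × 31 d = 1.9425 × 31 = 60.218 mm
D − Pe = 60.218 − 23.0 = 37.218 mm
Gross irrigation = 37.218 / 0.76 = 48.971 mm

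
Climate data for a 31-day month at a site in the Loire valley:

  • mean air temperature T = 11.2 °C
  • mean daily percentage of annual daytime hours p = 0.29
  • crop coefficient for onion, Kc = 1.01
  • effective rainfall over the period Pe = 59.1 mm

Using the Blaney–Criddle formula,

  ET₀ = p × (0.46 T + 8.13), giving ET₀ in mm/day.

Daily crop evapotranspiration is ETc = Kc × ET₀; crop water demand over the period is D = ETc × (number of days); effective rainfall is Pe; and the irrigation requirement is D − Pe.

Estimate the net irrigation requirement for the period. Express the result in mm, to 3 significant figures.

ET₀ = 0.29 × (0.46 × 11.2 + 8.13) = 0.29 × 13.282 = 3.8518 mm/d
ETc = Kc × ET₀ = 1.01 × 3.8518 = 3.8903 mm/d
Crop demand D = ETc × 31 d = 3.8903 × 31 = 120.599 mm
D − Pe = 120.599 − 59.1 = 61.499 mm

61.5 mm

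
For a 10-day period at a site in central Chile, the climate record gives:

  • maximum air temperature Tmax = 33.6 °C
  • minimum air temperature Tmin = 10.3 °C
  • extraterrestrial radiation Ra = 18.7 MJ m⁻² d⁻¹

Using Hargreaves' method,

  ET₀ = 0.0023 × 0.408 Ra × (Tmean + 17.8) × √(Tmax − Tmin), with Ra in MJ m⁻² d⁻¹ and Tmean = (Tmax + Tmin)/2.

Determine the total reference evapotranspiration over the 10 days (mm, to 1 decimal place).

Tmean = (33.6 + 10.3)/2 = 21.95 °C
0.408 Ra = 0.408 × 18.7 = 7.6296 mm/d equivalent
ET₀ = 0.0023 × 7.6296 × (21.95 + 17.8) × √23.3 = 0.0023 × 7.6296 × 39.75 × 4.8270 = 3.3670 mm/d
Over 10 days: 3.3670 × 10 = 33.670 mm

33.7 mm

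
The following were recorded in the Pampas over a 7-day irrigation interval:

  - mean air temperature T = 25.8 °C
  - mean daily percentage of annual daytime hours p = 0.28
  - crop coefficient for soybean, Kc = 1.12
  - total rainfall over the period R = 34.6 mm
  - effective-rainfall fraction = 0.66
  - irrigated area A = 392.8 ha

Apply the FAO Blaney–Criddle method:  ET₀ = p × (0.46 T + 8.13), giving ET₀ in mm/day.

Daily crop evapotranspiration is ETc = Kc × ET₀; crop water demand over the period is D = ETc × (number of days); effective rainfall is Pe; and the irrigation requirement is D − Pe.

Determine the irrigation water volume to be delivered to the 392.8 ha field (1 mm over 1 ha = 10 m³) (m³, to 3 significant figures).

ET₀ = 0.28 × (0.46 × 25.8 + 8.13) = 0.28 × 19.998 = 5.5994 mm/d
ETc = Kc × ET₀ = 1.12 × 5.5994 = 6.2713 mm/d
Crop demand D = ETc × 7 d = 6.2713 × 7 = 43.899 mm
Pe = 0.66 × 34.6 = 22.836 mm
D − Pe = 43.899 − 22.836 = 21.063 mm
Volume = 21.063 mm × 392.8 ha × 10 = 82735.5 m³

82700 m³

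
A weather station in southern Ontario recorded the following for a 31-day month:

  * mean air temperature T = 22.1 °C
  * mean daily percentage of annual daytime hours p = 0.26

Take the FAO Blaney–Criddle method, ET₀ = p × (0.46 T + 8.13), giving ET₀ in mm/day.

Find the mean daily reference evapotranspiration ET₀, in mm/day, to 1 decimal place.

ET₀ = 0.26 × (0.46 × 22.1 + 8.13) = 0.26 × 18.296 = 4.7570 mm/d

4.8 mm/day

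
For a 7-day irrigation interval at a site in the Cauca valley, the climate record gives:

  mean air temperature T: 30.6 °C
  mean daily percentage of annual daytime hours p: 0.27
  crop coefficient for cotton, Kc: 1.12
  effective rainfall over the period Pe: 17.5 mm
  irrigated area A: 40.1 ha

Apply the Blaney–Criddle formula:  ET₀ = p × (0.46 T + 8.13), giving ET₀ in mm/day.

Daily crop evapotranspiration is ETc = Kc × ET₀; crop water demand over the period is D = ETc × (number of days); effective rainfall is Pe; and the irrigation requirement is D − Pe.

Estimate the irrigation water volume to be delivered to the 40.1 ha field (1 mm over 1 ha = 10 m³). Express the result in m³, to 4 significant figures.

ET₀ = 0.27 × (0.46 × 30.6 + 8.13) = 0.27 × 22.206 = 5.9956 mm/d
ETc = Kc × ET₀ = 1.12 × 5.9956 = 6.7151 mm/d
Crop demand D = ETc × 7 d = 6.7151 × 7 = 47.006 mm
D − Pe = 47.006 − 17.5 = 29.506 mm
Volume = 29.506 mm × 40.1 ha × 10 = 11831.9 m³

11830 m³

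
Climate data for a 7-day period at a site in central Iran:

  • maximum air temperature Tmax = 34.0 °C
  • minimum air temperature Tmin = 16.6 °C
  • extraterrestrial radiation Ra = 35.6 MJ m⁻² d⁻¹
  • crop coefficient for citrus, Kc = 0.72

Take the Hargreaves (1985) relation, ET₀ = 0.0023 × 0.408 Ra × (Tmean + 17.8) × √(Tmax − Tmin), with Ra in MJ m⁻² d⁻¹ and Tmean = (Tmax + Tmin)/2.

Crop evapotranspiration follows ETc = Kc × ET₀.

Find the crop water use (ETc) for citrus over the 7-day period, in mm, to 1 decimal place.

Tmean = (34.0 + 16.6)/2 = 25.30 °C
0.408 Ra = 0.408 × 35.6 = 14.5248 mm/d equivalent
ET₀ = 0.0023 × 14.5248 × (25.30 + 17.8) × √17.4 = 0.0023 × 14.5248 × 43.10 × 4.1713 = 6.0060 mm/d
ETc = Kc × ET₀ = 0.72 × 6.0060 = 4.3243 mm/d
Over 7 days: 4.3243 × 7 = 30.270 mm

30.3 mm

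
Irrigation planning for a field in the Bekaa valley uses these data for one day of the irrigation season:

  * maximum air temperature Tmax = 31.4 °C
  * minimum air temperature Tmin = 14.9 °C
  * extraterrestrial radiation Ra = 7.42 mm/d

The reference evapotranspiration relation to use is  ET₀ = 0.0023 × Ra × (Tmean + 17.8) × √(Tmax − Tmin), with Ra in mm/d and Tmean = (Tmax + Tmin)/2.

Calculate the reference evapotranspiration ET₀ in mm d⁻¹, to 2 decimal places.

Tmean = (31.4 + 14.9)/2 = 23.15 °C
ET₀ = 0.0023 × 7.42 × (23.15 + 17.8) × √16.5 = 0.0023 × 7.42 × 40.95 × 4.0620 = 2.8387 mm/d

2.84 mm d⁻¹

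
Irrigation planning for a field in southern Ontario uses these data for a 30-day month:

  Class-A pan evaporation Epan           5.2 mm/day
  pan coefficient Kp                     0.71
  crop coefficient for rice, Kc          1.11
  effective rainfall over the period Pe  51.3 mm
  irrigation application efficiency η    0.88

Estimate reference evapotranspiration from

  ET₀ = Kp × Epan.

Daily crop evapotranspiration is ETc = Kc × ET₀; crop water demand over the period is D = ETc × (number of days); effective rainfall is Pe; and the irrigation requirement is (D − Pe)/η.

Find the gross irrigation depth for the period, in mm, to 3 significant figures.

ET₀ = 0.71 × 5.2 = 3.6920 mm/d
ETc = Kc × ET₀ = 1.11 × 3.6920 = 4.0981 mm/d
Crop demand D = ETc × 30 d = 4.0981 × 30 = 122.943 mm
D − Pe = 122.943 − 51.3 = 71.643 mm
Gross irrigation = 71.643 / 0.88 = 81.413 mm

81.4 mm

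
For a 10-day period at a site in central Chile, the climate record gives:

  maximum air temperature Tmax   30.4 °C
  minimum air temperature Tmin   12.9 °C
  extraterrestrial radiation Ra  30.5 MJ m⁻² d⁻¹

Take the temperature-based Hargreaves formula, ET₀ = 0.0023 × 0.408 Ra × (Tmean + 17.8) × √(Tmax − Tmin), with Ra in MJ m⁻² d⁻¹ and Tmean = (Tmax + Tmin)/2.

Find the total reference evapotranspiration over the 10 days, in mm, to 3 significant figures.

Tmean = (30.4 + 12.9)/2 = 21.65 °C
0.408 Ra = 0.408 × 30.5 = 12.4440 mm/d equivalent
ET₀ = 0.0023 × 12.4440 × (21.65 + 17.8) × √17.5 = 0.0023 × 12.4440 × 39.45 × 4.1833 = 4.7234 mm/d
Over 10 days: 4.7234 × 10 = 47.234 mm

47.2 mm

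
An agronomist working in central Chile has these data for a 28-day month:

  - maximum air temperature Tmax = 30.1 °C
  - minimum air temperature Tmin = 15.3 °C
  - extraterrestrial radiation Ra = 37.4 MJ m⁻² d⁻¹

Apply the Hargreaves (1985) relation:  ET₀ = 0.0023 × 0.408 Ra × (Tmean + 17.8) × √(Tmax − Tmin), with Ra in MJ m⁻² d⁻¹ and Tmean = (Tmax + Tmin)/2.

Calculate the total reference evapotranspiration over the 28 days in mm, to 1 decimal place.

Tmean = (30.1 + 15.3)/2 = 22.70 °C
0.408 Ra = 0.408 × 37.4 = 15.2592 mm/d equivalent
ET₀ = 0.0023 × 15.2592 × (22.70 + 17.8) × √14.8 = 0.0023 × 15.2592 × 40.50 × 3.8471 = 5.4682 mm/d
Over 28 days: 5.4682 × 28 = 153.110 mm

153.1 mm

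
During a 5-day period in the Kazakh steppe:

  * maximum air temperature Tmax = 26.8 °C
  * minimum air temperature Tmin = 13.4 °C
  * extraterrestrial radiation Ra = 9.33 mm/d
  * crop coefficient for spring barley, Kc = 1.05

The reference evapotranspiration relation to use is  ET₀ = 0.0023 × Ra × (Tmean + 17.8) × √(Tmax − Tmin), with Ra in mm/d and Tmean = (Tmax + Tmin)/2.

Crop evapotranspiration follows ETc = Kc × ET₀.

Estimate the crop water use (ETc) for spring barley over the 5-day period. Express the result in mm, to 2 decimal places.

Tmean = (26.8 + 13.4)/2 = 20.10 °C
ET₀ = 0.0023 × 9.33 × (20.10 + 17.8) × √13.4 = 0.0023 × 9.33 × 37.90 × 3.6606 = 2.9772 mm/d
ETc = Kc × ET₀ = 1.05 × 2.9772 = 3.1261 mm/d
Over 5 days: 3.1261 × 5 = 15.631 mm

15.63 mm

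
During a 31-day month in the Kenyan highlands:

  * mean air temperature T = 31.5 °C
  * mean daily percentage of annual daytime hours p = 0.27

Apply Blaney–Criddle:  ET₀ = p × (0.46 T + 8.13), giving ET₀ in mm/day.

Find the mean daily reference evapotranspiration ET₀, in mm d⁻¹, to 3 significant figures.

6.11 mm d⁻¹

ET₀ = 0.27 × (0.46 × 31.5 + 8.13) = 0.27 × 22.620 = 6.1074 mm/d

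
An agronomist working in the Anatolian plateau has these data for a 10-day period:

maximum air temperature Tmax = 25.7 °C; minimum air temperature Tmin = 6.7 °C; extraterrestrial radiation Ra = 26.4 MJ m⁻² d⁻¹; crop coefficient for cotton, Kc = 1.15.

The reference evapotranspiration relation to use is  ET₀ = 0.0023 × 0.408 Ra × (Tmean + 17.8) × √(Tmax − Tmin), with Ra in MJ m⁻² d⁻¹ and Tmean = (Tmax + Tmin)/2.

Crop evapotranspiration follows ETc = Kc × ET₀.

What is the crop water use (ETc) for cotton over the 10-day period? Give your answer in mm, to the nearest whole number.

42 mm

Tmean = (25.7 + 6.7)/2 = 16.20 °C
0.408 Ra = 0.408 × 26.4 = 10.7712 mm/d equivalent
ET₀ = 0.0023 × 10.7712 × (16.20 + 17.8) × √19.0 = 0.0023 × 10.7712 × 34.00 × 4.3589 = 3.6715 mm/d
ETc = Kc × ET₀ = 1.15 × 3.6715 = 4.2222 mm/d
Over 10 days: 4.2222 × 10 = 42.222 mm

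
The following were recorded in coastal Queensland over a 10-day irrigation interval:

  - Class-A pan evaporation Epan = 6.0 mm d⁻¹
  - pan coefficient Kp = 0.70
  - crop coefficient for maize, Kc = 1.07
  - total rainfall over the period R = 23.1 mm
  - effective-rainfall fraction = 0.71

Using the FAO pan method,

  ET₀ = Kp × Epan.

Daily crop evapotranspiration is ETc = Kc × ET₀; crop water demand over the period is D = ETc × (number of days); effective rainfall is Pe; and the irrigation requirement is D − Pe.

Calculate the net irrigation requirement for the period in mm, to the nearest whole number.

29 mm

ET₀ = 0.70 × 6.0 = 4.2000 mm/d
ETc = Kc × ET₀ = 1.07 × 4.2000 = 4.4940 mm/d
Crop demand D = ETc × 10 d = 4.4940 × 10 = 44.940 mm
Pe = 0.71 × 23.1 = 16.401 mm
D − Pe = 44.940 − 16.401 = 28.539 mm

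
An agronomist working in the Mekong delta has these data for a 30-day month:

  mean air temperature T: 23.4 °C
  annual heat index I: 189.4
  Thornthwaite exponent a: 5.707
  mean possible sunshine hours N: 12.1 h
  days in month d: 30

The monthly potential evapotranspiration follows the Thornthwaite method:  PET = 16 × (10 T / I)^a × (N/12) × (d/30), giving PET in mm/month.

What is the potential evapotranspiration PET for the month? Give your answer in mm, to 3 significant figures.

53.9 mm

10T/I = 10 × 23.4 / 189.4 = 1.2355
(10T/I)^a = 1.2355^5.707 = 3.3431
Uncorrected PET = 16 × 3.3431 = 53.490 mm
Correction = (N/12)(d/30) = (12.1/12)(30/30) = 1.0083
PET = 53.490 × 1.0083 = 53.934 mm/month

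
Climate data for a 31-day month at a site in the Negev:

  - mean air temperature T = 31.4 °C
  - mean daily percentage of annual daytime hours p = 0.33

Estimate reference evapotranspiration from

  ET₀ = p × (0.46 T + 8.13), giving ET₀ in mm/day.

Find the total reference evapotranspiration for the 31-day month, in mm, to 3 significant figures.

ET₀ = 0.33 × (0.46 × 31.4 + 8.13) = 0.33 × 22.574 = 7.4494 mm/d
Monthly total = 7.4494 × 31 = 230.931 mm

231 mm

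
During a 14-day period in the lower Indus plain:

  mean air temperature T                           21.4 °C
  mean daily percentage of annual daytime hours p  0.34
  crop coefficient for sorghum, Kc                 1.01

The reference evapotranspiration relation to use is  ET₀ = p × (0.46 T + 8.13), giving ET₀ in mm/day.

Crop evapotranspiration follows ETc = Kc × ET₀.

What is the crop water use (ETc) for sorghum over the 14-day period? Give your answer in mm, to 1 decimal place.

86.4 mm

ET₀ = 0.34 × (0.46 × 21.4 + 8.13) = 0.34 × 17.974 = 6.1112 mm/d
ETc = Kc × ET₀ = 1.01 × 6.1112 = 6.1723 mm/d
Over 14 days: 6.1723 × 14 = 86.412 mm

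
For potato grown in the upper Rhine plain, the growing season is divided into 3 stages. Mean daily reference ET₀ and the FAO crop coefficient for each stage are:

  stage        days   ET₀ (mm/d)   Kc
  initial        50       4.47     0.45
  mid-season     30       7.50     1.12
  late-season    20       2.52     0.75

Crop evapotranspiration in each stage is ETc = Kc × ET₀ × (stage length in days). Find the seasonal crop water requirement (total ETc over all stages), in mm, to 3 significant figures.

390 mm

initial: 0.45 × 4.47 × 50 = 100.58 mm
mid-season: 1.12 × 7.50 × 30 = 252.00 mm
late-season: 0.75 × 2.52 × 20 = 37.80 mm
Seasonal total = 390.38 mm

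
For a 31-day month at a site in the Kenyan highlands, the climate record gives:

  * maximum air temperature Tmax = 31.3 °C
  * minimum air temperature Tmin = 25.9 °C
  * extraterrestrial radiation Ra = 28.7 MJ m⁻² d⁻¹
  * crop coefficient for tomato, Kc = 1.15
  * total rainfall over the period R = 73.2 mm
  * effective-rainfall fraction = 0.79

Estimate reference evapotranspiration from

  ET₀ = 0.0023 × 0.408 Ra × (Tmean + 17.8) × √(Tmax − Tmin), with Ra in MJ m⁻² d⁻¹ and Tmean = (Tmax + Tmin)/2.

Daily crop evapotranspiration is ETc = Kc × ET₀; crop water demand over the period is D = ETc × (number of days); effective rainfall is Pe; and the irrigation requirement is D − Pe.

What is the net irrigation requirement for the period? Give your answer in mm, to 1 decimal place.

Tmean = (31.3 + 25.9)/2 = 28.60 °C
0.408 Ra = 0.408 × 28.7 = 11.7096 mm/d equivalent
ET₀ = 0.0023 × 11.7096 × (28.60 + 17.8) × √5.4 = 0.0023 × 11.7096 × 46.40 × 2.3238 = 2.9039 mm/d
ETc = Kc × ET₀ = 1.15 × 2.9039 = 3.3395 mm/d
Crop demand D = ETc × 31 d = 3.3395 × 31 = 103.525 mm
Pe = 0.79 × 73.2 = 57.828 mm
D − Pe = 103.525 − 57.828 = 45.697 mm

45.7 mm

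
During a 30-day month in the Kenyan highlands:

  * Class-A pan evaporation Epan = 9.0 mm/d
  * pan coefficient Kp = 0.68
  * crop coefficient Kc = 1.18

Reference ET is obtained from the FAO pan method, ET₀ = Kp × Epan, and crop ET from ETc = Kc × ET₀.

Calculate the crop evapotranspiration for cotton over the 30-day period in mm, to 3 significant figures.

217 mm

ET₀ = 0.68 × 9.0 = 6.1200 mm/d
ETc = Kc × ET₀ = 1.18 × 6.1200 = 7.2216 mm/d
Over 30 days: 7.2216 × 30 = 216.648 mm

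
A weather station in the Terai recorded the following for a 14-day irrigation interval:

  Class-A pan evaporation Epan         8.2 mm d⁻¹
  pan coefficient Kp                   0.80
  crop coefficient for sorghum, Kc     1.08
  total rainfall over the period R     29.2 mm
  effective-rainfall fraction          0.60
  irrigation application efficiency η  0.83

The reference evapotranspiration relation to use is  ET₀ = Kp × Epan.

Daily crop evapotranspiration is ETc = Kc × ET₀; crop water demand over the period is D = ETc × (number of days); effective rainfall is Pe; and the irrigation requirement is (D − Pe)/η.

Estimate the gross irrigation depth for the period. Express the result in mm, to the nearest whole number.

98 mm

ET₀ = 0.80 × 8.2 = 6.5600 mm/d
ETc = Kc × ET₀ = 1.08 × 6.5600 = 7.0848 mm/d
Crop demand D = ETc × 14 d = 7.0848 × 14 = 99.187 mm
Pe = 0.60 × 29.2 = 17.520 mm
D − Pe = 99.187 − 17.520 = 81.667 mm
Gross irrigation = 81.667 / 0.83 = 98.394 mm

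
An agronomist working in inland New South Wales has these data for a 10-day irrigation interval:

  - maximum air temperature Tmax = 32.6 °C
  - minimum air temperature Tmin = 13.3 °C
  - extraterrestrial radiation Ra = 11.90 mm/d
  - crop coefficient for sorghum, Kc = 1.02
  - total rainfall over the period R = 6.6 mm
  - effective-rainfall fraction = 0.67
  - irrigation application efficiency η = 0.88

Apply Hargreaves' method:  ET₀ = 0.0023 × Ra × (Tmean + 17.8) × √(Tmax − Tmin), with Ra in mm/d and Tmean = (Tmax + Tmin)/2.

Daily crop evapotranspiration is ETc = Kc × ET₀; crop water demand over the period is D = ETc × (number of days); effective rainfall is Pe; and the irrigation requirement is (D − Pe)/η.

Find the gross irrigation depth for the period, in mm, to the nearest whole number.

Tmean = (32.6 + 13.3)/2 = 22.95 °C
ET₀ = 0.0023 × 11.90 × (22.95 + 17.8) × √19.3 = 0.0023 × 11.90 × 40.75 × 4.3932 = 4.8999 mm/d
ETc = Kc × ET₀ = 1.02 × 4.8999 = 4.9979 mm/d
Crop demand D = ETc × 10 d = 4.9979 × 10 = 49.979 mm
Pe = 0.67 × 6.6 = 4.422 mm
D − Pe = 49.979 − 4.422 = 45.557 mm
Gross irrigation = 45.557 / 0.88 = 51.769 mm

52 mm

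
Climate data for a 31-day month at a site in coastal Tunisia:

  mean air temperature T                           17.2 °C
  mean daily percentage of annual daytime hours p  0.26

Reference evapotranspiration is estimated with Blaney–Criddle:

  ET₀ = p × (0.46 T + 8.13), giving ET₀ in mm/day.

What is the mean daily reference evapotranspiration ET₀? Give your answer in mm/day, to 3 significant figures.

ET₀ = 0.26 × (0.46 × 17.2 + 8.13) = 0.26 × 16.042 = 4.1709 mm/d

4.17 mm/day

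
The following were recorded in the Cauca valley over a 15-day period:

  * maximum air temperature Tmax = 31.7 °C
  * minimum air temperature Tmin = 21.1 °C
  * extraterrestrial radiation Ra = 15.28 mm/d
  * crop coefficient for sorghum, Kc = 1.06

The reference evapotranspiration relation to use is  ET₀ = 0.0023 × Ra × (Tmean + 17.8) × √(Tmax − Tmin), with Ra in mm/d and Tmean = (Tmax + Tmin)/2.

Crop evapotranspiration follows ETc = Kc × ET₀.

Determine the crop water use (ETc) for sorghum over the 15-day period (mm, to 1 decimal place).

Tmean = (31.7 + 21.1)/2 = 26.40 °C
ET₀ = 0.0023 × 15.28 × (26.40 + 17.8) × √10.6 = 0.0023 × 15.28 × 44.20 × 3.2558 = 5.0574 mm/d
ETc = Kc × ET₀ = 1.06 × 5.0574 = 5.3608 mm/d
Over 15 days: 5.3608 × 15 = 80.412 mm

80.4 mm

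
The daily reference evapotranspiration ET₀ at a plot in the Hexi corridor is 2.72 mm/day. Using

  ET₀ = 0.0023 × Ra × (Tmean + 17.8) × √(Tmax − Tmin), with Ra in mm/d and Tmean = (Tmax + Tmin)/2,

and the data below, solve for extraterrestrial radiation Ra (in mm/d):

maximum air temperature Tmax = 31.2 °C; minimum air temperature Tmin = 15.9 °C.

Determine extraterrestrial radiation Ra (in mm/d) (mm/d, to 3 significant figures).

7.31 mm/d

Tmean = 23.55 °C; √ΔT = 3.9115
Ra = ET₀ / [0.0023 × (Tmean+17.8) × √ΔT] = 2.72 / (0.0023 × 41.35 × 3.9115) = 7.312 mm/d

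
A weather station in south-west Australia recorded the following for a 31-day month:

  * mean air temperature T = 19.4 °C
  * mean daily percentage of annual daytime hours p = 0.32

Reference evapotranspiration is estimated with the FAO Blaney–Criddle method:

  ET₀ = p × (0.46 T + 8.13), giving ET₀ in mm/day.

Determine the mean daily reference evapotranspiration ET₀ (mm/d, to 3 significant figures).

5.46 mm/d

ET₀ = 0.32 × (0.46 × 19.4 + 8.13) = 0.32 × 17.054 = 5.4573 mm/d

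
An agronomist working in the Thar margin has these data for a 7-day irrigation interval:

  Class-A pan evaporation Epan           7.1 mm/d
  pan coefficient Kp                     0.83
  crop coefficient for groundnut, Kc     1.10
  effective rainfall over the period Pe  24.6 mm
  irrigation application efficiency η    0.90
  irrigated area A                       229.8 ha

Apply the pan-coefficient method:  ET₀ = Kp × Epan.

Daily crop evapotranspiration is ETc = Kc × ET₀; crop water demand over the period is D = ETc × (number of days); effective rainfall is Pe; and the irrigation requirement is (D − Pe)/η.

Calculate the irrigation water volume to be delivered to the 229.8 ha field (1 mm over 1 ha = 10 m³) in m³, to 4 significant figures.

ET₀ = 0.83 × 7.1 = 5.8930 mm/d
ETc = Kc × ET₀ = 1.10 × 5.8930 = 6.4823 mm/d
Crop demand D = ETc × 7 d = 6.4823 × 7 = 45.376 mm
D − Pe = 45.376 − 24.6 = 20.776 mm
Gross irrigation = 20.776 / 0.90 = 23.084 mm
Volume = 23.084 mm × 229.8 ha × 10 = 53047.0 m³

53050 m³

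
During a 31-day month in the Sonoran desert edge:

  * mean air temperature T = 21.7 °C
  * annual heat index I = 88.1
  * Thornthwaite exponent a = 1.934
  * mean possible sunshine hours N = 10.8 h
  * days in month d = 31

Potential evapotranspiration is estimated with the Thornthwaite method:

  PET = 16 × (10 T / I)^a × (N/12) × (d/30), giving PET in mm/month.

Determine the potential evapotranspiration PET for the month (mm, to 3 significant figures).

85.1 mm

10T/I = 10 × 21.7 / 88.1 = 2.4631
(10T/I)^a = 2.4631^1.934 = 5.7164
Uncorrected PET = 16 × 5.7164 = 91.462 mm
Correction = (N/12)(d/30) = (10.8/12)(31/30) = 0.9300
PET = 91.462 × 0.9300 = 85.060 mm/month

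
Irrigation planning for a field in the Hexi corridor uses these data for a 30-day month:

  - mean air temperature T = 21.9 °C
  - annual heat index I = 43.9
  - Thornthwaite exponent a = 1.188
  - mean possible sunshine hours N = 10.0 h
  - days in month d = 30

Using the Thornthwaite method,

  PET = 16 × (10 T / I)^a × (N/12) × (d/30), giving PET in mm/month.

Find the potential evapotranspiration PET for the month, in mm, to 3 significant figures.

10T/I = 10 × 21.9 / 43.9 = 4.9886
(10T/I)^a = 4.9886^1.188 = 6.7484
Uncorrected PET = 16 × 6.7484 = 107.974 mm
Correction = (N/12)(d/30) = (10.0/12)(30/30) = 0.8333
PET = 107.974 × 0.8333 = 89.975 mm/month

90.0 mm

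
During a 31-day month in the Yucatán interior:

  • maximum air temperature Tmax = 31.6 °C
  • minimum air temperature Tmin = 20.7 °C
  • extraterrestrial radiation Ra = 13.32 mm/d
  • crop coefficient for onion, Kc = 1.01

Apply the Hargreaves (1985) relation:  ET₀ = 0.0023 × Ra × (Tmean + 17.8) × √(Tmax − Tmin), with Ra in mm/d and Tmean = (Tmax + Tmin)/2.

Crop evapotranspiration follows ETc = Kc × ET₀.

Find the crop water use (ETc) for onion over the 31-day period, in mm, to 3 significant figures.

Tmean = (31.6 + 20.7)/2 = 26.15 °C
ET₀ = 0.0023 × 13.32 × (26.15 + 17.8) × √10.9 = 0.0023 × 13.32 × 43.95 × 3.3015 = 4.4453 mm/d
ETc = Kc × ET₀ = 1.01 × 4.4453 = 4.4898 mm/d
Over 31 days: 4.4898 × 31 = 139.184 mm

139 mm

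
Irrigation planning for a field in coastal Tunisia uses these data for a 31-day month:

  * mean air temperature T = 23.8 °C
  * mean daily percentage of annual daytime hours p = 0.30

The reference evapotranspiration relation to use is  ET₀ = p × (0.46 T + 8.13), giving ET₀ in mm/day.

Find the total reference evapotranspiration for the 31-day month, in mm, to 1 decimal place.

177.4 mm

ET₀ = 0.30 × (0.46 × 23.8 + 8.13) = 0.30 × 19.078 = 5.7234 mm/d
Monthly total = 5.7234 × 31 = 177.425 mm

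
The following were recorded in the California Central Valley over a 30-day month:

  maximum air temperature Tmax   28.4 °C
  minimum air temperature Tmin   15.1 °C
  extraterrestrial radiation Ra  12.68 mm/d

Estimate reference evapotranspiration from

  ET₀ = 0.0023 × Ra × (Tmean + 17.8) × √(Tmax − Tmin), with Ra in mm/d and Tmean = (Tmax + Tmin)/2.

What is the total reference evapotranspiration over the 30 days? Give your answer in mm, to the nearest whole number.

126 mm

Tmean = (28.4 + 15.1)/2 = 21.75 °C
ET₀ = 0.0023 × 12.68 × (21.75 + 17.8) × √13.3 = 0.0023 × 12.68 × 39.55 × 3.6469 = 4.2065 mm/d
Over 30 days: 4.2065 × 30 = 126.195 mm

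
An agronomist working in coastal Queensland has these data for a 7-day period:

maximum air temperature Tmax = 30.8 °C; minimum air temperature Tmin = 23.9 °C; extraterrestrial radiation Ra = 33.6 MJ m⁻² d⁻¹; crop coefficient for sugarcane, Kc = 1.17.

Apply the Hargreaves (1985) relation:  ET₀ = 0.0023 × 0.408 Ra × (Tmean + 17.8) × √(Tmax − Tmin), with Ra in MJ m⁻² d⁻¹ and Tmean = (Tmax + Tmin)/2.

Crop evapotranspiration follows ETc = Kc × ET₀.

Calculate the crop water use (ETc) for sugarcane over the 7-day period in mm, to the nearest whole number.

31 mm

Tmean = (30.8 + 23.9)/2 = 27.35 °C
0.408 Ra = 0.408 × 33.6 = 13.7088 mm/d equivalent
ET₀ = 0.0023 × 13.7088 × (27.35 + 17.8) × √6.9 = 0.0023 × 13.7088 × 45.15 × 2.6268 = 3.7395 mm/d
ETc = Kc × ET₀ = 1.17 × 3.7395 = 4.3752 mm/d
Over 7 days: 4.3752 × 7 = 30.626 mm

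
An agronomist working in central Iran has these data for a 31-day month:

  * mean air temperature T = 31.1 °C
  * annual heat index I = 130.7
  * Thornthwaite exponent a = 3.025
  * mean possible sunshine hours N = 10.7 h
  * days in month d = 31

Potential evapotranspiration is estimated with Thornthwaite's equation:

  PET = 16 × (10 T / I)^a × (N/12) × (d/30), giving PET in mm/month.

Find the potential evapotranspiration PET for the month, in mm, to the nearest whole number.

203 mm

10T/I = 10 × 31.1 / 130.7 = 2.3795
(10T/I)^a = 2.3795^3.025 = 13.7679
Uncorrected PET = 16 × 13.7679 = 220.286 mm
Correction = (N/12)(d/30) = (10.7/12)(31/30) = 0.9214
PET = 220.286 × 0.9214 = 202.972 mm/month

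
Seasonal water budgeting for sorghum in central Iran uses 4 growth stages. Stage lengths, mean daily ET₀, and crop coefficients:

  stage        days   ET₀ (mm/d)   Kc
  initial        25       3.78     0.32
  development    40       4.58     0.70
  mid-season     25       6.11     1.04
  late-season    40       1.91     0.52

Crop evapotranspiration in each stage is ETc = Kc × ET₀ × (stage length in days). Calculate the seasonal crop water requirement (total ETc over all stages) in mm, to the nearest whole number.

initial: 0.32 × 3.78 × 25 = 30.24 mm
development: 0.70 × 4.58 × 40 = 128.24 mm
mid-season: 1.04 × 6.11 × 25 = 158.86 mm
late-season: 0.52 × 1.91 × 40 = 39.73 mm
Seasonal total = 357.07 mm

357 mm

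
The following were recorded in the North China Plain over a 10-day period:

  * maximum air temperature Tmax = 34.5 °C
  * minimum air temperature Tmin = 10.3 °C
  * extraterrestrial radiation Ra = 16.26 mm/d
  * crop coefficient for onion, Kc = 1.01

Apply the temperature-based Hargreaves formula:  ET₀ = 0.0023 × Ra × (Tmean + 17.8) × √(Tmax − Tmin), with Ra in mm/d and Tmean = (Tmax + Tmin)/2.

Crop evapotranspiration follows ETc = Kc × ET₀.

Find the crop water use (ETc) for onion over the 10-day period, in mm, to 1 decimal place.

74.7 mm

Tmean = (34.5 + 10.3)/2 = 22.40 °C
ET₀ = 0.0023 × 16.26 × (22.40 + 17.8) × √24.2 = 0.0023 × 16.26 × 40.20 × 4.9193 = 7.3957 mm/d
ETc = Kc × ET₀ = 1.01 × 7.3957 = 7.4697 mm/d
Over 10 days: 7.4697 × 10 = 74.697 mm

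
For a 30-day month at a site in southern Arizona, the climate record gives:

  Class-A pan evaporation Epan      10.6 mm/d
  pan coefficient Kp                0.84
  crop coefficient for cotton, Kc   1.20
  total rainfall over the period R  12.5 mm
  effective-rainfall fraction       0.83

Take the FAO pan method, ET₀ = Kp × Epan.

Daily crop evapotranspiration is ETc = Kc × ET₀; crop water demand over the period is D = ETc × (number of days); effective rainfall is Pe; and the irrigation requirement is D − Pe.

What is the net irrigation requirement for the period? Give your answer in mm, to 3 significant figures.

ET₀ = 0.84 × 10.6 = 8.9040 mm/d
ETc = Kc × ET₀ = 1.20 × 8.9040 = 10.6848 mm/d
Crop demand D = ETc × 30 d = 10.6848 × 30 = 320.544 mm
Pe = 0.83 × 12.5 = 10.375 mm
D − Pe = 320.544 − 10.375 = 310.169 mm

310 mm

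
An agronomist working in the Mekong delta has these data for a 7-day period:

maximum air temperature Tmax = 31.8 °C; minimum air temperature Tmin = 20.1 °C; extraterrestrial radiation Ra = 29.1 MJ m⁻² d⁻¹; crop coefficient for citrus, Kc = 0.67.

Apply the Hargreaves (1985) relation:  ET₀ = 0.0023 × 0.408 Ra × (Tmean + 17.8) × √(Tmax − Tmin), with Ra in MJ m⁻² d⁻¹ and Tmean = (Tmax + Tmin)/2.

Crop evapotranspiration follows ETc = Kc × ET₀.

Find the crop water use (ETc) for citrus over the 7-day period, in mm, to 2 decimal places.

Tmean = (31.8 + 20.1)/2 = 25.95 °C
0.408 Ra = 0.408 × 29.1 = 11.8728 mm/d equivalent
ET₀ = 0.0023 × 11.8728 × (25.95 + 17.8) × √11.7 = 0.0023 × 11.8728 × 43.75 × 3.4205 = 4.0865 mm/d
ETc = Kc × ET₀ = 0.67 × 4.0865 = 2.7380 mm/d
Over 7 days: 2.7380 × 7 = 19.166 mm

19.17 mm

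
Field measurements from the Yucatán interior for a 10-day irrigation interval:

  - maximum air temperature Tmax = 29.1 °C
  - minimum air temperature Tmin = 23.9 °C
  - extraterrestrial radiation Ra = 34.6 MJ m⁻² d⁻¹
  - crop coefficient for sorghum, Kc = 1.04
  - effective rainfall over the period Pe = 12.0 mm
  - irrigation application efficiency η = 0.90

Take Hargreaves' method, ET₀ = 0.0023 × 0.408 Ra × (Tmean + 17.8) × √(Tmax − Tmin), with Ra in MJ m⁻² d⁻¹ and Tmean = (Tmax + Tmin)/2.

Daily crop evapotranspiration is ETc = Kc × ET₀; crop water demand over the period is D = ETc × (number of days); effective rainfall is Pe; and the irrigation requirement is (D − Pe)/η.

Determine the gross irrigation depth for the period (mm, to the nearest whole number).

Tmean = (29.1 + 23.9)/2 = 26.50 °C
0.408 Ra = 0.408 × 34.6 = 14.1168 mm/d equivalent
ET₀ = 0.0023 × 14.1168 × (26.50 + 17.8) × √5.2 = 0.0023 × 14.1168 × 44.30 × 2.2804 = 3.2800 mm/d
ETc = Kc × ET₀ = 1.04 × 3.2800 = 3.4112 mm/d
Crop demand D = ETc × 10 d = 3.4112 × 10 = 34.112 mm
D − Pe = 34.112 − 12.0 = 22.112 mm
Gross irrigation = 22.112 / 0.90 = 24.569 mm

25 mm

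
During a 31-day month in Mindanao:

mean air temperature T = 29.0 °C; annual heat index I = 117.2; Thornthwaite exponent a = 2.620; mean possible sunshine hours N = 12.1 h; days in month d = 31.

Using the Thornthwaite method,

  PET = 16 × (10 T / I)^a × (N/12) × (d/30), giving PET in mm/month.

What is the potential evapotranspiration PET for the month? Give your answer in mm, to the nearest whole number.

10T/I = 10 × 29.0 / 117.2 = 2.4744
(10T/I)^a = 2.4744^2.620 = 10.7372
Uncorrected PET = 16 × 10.7372 = 171.795 mm
Correction = (N/12)(d/30) = (12.1/12)(31/30) = 1.0419
PET = 171.795 × 1.0419 = 178.993 mm/month

179 mm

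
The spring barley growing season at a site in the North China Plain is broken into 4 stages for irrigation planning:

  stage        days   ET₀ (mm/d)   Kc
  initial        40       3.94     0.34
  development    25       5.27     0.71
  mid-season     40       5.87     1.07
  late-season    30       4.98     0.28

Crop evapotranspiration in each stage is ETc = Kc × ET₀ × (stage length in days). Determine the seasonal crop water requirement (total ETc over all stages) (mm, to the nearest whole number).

440 mm

initial: 0.34 × 3.94 × 40 = 53.58 mm
development: 0.71 × 5.27 × 25 = 93.54 mm
mid-season: 1.07 × 5.87 × 40 = 251.24 mm
late-season: 0.28 × 4.98 × 30 = 41.83 mm
Seasonal total = 440.19 mm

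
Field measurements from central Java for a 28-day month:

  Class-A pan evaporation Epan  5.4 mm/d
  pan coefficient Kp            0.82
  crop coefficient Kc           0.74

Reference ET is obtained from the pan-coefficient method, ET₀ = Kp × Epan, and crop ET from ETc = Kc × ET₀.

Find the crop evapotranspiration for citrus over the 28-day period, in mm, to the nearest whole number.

ET₀ = 0.82 × 5.4 = 4.4280 mm/d
ETc = Kc × ET₀ = 0.74 × 4.4280 = 3.2767 mm/d
Over 28 days: 3.2767 × 28 = 91.748 mm

92 mm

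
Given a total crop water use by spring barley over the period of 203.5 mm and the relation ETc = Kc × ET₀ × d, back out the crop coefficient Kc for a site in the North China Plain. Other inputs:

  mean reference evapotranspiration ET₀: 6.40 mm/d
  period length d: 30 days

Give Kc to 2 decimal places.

1.06

ETc = Kc × ET₀ × d  ⇒  Kc = ETc / (ET₀ × d)
Kc = 203.5 / (6.40 × 30) = 203.5 / 192.00 = 1.0599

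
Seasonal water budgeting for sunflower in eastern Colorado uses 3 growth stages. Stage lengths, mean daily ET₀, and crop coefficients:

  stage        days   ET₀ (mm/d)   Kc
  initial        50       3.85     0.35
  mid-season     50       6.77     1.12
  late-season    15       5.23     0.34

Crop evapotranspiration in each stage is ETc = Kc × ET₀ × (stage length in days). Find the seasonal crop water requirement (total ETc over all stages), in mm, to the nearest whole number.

initial: 0.35 × 3.85 × 50 = 67.38 mm
mid-season: 1.12 × 6.77 × 50 = 379.12 mm
late-season: 0.34 × 5.23 × 15 = 26.67 mm
Seasonal total = 473.17 mm

473 mm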